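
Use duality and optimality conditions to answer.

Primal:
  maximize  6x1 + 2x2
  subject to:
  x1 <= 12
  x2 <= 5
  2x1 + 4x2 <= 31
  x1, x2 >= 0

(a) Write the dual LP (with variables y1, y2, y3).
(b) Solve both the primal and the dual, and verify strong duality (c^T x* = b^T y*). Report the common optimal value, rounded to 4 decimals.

The standard primal-dual pair for 'max c^T x s.t. A x <= b, x >= 0' is:
  Dual:  min b^T y  s.t.  A^T y >= c,  y >= 0.

So the dual LP is:
  minimize  12y1 + 5y2 + 31y3
  subject to:
    y1 + 2y3 >= 6
    y2 + 4y3 >= 2
    y1, y2, y3 >= 0

Solving the primal: x* = (12, 1.75).
  primal value c^T x* = 75.5.
Solving the dual: y* = (5, 0, 0.5).
  dual value b^T y* = 75.5.
Strong duality: c^T x* = b^T y*. Confirmed.

75.5


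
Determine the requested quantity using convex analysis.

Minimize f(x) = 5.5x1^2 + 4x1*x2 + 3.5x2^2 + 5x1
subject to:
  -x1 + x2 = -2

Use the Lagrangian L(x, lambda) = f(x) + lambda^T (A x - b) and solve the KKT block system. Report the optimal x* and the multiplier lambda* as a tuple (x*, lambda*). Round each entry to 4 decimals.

Form the Lagrangian:
  L(x, lambda) = (1/2) x^T Q x + c^T x + lambda^T (A x - b)
Stationarity (grad_x L = 0): Q x + c + A^T lambda = 0.
Primal feasibility: A x = b.

This gives the KKT block system:
  [ Q   A^T ] [ x     ]   [-c ]
  [ A    0  ] [ lambda ] = [ b ]

Solving the linear system:
  x*      = (0.6538, -1.3462)
  lambda* = (6.8077)
  f(x*)   = 8.4423

x* = (0.6538, -1.3462), lambda* = (6.8077)


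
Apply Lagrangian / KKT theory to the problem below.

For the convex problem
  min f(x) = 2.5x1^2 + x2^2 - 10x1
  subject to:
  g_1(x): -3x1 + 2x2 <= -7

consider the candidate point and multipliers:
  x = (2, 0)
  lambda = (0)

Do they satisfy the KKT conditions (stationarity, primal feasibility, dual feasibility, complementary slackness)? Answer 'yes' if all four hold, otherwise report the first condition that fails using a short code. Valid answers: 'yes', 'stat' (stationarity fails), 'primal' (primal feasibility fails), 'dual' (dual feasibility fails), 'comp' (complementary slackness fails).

Gradient of f: grad f(x) = Q x + c = (0, 0)
Constraint values g_i(x) = a_i^T x - b_i:
  g_1((2, 0)) = 1
Stationarity residual: grad f(x) + sum_i lambda_i a_i = (0, 0)
  -> stationarity OK
Primal feasibility (all g_i <= 0): FAILS
Dual feasibility (all lambda_i >= 0): OK
Complementary slackness (lambda_i * g_i(x) = 0 for all i): OK

Verdict: the first failing condition is primal_feasibility -> primal.

primal


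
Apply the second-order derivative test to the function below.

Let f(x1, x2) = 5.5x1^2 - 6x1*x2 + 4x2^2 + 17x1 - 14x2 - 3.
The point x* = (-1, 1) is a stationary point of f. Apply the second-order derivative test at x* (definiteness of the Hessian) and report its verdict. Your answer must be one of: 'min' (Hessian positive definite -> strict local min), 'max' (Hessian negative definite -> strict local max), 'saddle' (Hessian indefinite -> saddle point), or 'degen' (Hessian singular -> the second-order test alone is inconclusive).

Compute the Hessian H = grad^2 f:
  H = [[11, -6], [-6, 8]]
Verify stationarity: grad f(x*) = H x* + g = (0, 0).
Eigenvalues of H: 3.3153, 15.6847.
Both eigenvalues > 0, so H is positive definite -> x* is a strict local min.

min


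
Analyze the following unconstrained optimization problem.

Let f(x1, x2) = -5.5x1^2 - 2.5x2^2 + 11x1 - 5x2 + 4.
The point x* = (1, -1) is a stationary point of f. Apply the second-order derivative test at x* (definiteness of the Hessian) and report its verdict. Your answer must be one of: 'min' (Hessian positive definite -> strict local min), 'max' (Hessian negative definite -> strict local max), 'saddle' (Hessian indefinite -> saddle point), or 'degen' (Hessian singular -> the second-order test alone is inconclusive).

Compute the Hessian H = grad^2 f:
  H = [[-11, 0], [0, -5]]
Verify stationarity: grad f(x*) = H x* + g = (0, 0).
Eigenvalues of H: -11, -5.
Both eigenvalues < 0, so H is negative definite -> x* is a strict local max.

max


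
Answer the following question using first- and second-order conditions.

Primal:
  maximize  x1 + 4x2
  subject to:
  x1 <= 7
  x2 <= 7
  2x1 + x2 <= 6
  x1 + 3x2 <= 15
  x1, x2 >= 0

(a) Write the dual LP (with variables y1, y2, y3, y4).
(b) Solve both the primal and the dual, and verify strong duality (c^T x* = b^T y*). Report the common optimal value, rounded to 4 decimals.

The standard primal-dual pair for 'max c^T x s.t. A x <= b, x >= 0' is:
  Dual:  min b^T y  s.t.  A^T y >= c,  y >= 0.

So the dual LP is:
  minimize  7y1 + 7y2 + 6y3 + 15y4
  subject to:
    y1 + 2y3 + y4 >= 1
    y2 + y3 + 3y4 >= 4
    y1, y2, y3, y4 >= 0

Solving the primal: x* = (0, 5).
  primal value c^T x* = 20.
Solving the dual: y* = (0, 0, 0, 1.3333).
  dual value b^T y* = 20.
Strong duality: c^T x* = b^T y*. Confirmed.

20


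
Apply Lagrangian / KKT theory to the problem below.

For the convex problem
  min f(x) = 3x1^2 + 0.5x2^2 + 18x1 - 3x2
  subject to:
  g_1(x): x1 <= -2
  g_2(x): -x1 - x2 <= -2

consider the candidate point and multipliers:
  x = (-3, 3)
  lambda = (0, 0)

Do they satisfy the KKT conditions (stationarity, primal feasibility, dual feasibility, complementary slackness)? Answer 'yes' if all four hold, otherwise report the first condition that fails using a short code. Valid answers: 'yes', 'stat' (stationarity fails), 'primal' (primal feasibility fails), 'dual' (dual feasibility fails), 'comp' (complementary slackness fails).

Gradient of f: grad f(x) = Q x + c = (0, 0)
Constraint values g_i(x) = a_i^T x - b_i:
  g_1((-3, 3)) = -1
  g_2((-3, 3)) = 2
Stationarity residual: grad f(x) + sum_i lambda_i a_i = (0, 0)
  -> stationarity OK
Primal feasibility (all g_i <= 0): FAILS
Dual feasibility (all lambda_i >= 0): OK
Complementary slackness (lambda_i * g_i(x) = 0 for all i): OK

Verdict: the first failing condition is primal_feasibility -> primal.

primal


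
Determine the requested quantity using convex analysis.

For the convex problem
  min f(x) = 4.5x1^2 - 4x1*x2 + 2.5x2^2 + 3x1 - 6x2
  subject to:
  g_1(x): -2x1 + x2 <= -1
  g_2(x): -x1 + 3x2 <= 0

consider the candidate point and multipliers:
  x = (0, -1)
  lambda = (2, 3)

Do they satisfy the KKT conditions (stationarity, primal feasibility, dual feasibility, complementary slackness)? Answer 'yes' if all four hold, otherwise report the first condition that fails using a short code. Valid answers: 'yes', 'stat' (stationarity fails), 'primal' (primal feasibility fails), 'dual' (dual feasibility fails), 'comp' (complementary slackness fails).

Gradient of f: grad f(x) = Q x + c = (7, -11)
Constraint values g_i(x) = a_i^T x - b_i:
  g_1((0, -1)) = 0
  g_2((0, -1)) = -3
Stationarity residual: grad f(x) + sum_i lambda_i a_i = (0, 0)
  -> stationarity OK
Primal feasibility (all g_i <= 0): OK
Dual feasibility (all lambda_i >= 0): OK
Complementary slackness (lambda_i * g_i(x) = 0 for all i): FAILS

Verdict: the first failing condition is complementary_slackness -> comp.

comp


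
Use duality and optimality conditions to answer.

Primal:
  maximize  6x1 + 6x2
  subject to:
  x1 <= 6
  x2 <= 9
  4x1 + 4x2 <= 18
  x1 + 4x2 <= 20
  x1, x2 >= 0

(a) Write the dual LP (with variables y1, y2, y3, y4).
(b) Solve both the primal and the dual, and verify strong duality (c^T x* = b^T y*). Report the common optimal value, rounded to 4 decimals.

The standard primal-dual pair for 'max c^T x s.t. A x <= b, x >= 0' is:
  Dual:  min b^T y  s.t.  A^T y >= c,  y >= 0.

So the dual LP is:
  minimize  6y1 + 9y2 + 18y3 + 20y4
  subject to:
    y1 + 4y3 + y4 >= 6
    y2 + 4y3 + 4y4 >= 6
    y1, y2, y3, y4 >= 0

Solving the primal: x* = (4.5, 0).
  primal value c^T x* = 27.
Solving the dual: y* = (0, 0, 1.5, 0).
  dual value b^T y* = 27.
Strong duality: c^T x* = b^T y*. Confirmed.

27


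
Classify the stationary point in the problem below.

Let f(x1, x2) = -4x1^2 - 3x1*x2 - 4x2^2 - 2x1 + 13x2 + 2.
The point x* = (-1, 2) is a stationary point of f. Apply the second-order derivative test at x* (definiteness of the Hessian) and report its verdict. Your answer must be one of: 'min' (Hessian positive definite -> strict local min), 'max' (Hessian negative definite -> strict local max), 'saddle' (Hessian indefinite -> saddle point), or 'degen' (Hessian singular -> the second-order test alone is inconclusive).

Compute the Hessian H = grad^2 f:
  H = [[-8, -3], [-3, -8]]
Verify stationarity: grad f(x*) = H x* + g = (0, 0).
Eigenvalues of H: -11, -5.
Both eigenvalues < 0, so H is negative definite -> x* is a strict local max.

max


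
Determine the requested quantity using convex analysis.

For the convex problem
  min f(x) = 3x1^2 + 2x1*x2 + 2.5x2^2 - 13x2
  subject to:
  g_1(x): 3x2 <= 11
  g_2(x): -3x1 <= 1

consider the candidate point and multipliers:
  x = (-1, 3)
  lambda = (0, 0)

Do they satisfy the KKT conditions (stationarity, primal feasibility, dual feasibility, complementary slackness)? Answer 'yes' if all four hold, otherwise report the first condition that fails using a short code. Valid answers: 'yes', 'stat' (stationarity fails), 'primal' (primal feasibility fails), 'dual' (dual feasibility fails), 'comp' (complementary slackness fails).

Gradient of f: grad f(x) = Q x + c = (0, 0)
Constraint values g_i(x) = a_i^T x - b_i:
  g_1((-1, 3)) = -2
  g_2((-1, 3)) = 2
Stationarity residual: grad f(x) + sum_i lambda_i a_i = (0, 0)
  -> stationarity OK
Primal feasibility (all g_i <= 0): FAILS
Dual feasibility (all lambda_i >= 0): OK
Complementary slackness (lambda_i * g_i(x) = 0 for all i): OK

Verdict: the first failing condition is primal_feasibility -> primal.

primal


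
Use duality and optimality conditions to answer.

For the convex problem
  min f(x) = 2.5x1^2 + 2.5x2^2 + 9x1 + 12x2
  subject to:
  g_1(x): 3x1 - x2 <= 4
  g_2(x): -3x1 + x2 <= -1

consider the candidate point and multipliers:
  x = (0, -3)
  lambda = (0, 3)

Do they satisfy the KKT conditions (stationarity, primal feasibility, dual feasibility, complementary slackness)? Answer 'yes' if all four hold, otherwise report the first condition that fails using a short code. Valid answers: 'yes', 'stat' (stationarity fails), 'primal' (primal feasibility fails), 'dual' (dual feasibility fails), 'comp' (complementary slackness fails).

Gradient of f: grad f(x) = Q x + c = (9, -3)
Constraint values g_i(x) = a_i^T x - b_i:
  g_1((0, -3)) = -1
  g_2((0, -3)) = -2
Stationarity residual: grad f(x) + sum_i lambda_i a_i = (0, 0)
  -> stationarity OK
Primal feasibility (all g_i <= 0): OK
Dual feasibility (all lambda_i >= 0): OK
Complementary slackness (lambda_i * g_i(x) = 0 for all i): FAILS

Verdict: the first failing condition is complementary_slackness -> comp.

comp


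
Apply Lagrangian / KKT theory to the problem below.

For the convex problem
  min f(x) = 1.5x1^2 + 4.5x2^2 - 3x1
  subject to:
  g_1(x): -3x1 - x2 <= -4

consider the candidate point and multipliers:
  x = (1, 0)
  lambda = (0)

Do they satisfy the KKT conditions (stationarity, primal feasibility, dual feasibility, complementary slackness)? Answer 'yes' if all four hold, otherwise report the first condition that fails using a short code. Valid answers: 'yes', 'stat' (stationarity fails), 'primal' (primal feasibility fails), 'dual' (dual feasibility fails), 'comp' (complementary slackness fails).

Gradient of f: grad f(x) = Q x + c = (0, 0)
Constraint values g_i(x) = a_i^T x - b_i:
  g_1((1, 0)) = 1
Stationarity residual: grad f(x) + sum_i lambda_i a_i = (0, 0)
  -> stationarity OK
Primal feasibility (all g_i <= 0): FAILS
Dual feasibility (all lambda_i >= 0): OK
Complementary slackness (lambda_i * g_i(x) = 0 for all i): OK

Verdict: the first failing condition is primal_feasibility -> primal.

primal


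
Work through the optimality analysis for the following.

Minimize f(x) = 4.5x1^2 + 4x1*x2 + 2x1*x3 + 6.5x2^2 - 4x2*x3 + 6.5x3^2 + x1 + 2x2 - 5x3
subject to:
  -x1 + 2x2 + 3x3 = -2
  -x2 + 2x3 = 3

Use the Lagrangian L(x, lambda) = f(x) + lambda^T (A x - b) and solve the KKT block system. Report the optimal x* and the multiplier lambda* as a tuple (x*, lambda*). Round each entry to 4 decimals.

Form the Lagrangian:
  L(x, lambda) = (1/2) x^T Q x + c^T x + lambda^T (A x - b)
Stationarity (grad_x L = 0): Q x + c + A^T lambda = 0.
Primal feasibility: A x = b.

This gives the KKT block system:
  [ Q   A^T ] [ x     ]   [-c ]
  [ A    0  ] [ lambda ] = [ b ]

Solving the linear system:
  x*      = (0.8444, -1.6159, 0.6921)
  lambda* = (3.5206, -11.3556)
  f(x*)   = 17.6302

x* = (0.8444, -1.6159, 0.6921), lambda* = (3.5206, -11.3556)


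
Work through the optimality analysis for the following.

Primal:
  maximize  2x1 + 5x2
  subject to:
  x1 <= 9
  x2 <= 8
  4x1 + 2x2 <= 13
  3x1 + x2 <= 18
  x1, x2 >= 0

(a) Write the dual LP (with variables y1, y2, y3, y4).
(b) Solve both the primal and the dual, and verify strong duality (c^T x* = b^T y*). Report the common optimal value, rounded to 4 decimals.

The standard primal-dual pair for 'max c^T x s.t. A x <= b, x >= 0' is:
  Dual:  min b^T y  s.t.  A^T y >= c,  y >= 0.

So the dual LP is:
  minimize  9y1 + 8y2 + 13y3 + 18y4
  subject to:
    y1 + 4y3 + 3y4 >= 2
    y2 + 2y3 + y4 >= 5
    y1, y2, y3, y4 >= 0

Solving the primal: x* = (0, 6.5).
  primal value c^T x* = 32.5.
Solving the dual: y* = (0, 0, 2.5, 0).
  dual value b^T y* = 32.5.
Strong duality: c^T x* = b^T y*. Confirmed.

32.5


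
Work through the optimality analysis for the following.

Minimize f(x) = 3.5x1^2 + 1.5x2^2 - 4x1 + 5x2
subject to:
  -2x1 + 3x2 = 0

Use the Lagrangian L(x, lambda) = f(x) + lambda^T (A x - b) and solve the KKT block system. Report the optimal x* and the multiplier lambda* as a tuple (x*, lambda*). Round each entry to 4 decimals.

Form the Lagrangian:
  L(x, lambda) = (1/2) x^T Q x + c^T x + lambda^T (A x - b)
Stationarity (grad_x L = 0): Q x + c + A^T lambda = 0.
Primal feasibility: A x = b.

This gives the KKT block system:
  [ Q   A^T ] [ x     ]   [-c ]
  [ A    0  ] [ lambda ] = [ b ]

Solving the linear system:
  x*      = (0.08, 0.0533)
  lambda* = (-1.72)
  f(x*)   = -0.0267

x* = (0.08, 0.0533), lambda* = (-1.72)


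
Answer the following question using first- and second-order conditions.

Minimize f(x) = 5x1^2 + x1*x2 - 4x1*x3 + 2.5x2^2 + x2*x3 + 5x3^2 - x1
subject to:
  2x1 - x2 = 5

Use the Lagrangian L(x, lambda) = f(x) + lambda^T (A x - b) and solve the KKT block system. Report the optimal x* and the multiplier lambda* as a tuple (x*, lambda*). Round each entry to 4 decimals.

Form the Lagrangian:
  L(x, lambda) = (1/2) x^T Q x + c^T x + lambda^T (A x - b)
Stationarity (grad_x L = 0): Q x + c + A^T lambda = 0.
Primal feasibility: A x = b.

This gives the KKT block system:
  [ Q   A^T ] [ x     ]   [-c ]
  [ A    0  ] [ lambda ] = [ b ]

Solving the linear system:
  x*      = (1.6964, -1.6071, 0.8393)
  lambda* = (-5.5)
  f(x*)   = 12.9018

x* = (1.6964, -1.6071, 0.8393), lambda* = (-5.5)


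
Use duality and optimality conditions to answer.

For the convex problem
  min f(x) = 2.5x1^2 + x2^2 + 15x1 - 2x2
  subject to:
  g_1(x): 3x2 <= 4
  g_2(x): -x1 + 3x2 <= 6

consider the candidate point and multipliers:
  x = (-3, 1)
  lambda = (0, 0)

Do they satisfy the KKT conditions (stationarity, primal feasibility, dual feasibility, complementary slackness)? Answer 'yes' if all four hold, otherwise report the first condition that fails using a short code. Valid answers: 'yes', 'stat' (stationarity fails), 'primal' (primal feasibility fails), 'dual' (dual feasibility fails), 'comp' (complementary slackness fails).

Gradient of f: grad f(x) = Q x + c = (0, 0)
Constraint values g_i(x) = a_i^T x - b_i:
  g_1((-3, 1)) = -1
  g_2((-3, 1)) = 0
Stationarity residual: grad f(x) + sum_i lambda_i a_i = (0, 0)
  -> stationarity OK
Primal feasibility (all g_i <= 0): OK
Dual feasibility (all lambda_i >= 0): OK
Complementary slackness (lambda_i * g_i(x) = 0 for all i): OK

Verdict: yes, KKT holds.

yes


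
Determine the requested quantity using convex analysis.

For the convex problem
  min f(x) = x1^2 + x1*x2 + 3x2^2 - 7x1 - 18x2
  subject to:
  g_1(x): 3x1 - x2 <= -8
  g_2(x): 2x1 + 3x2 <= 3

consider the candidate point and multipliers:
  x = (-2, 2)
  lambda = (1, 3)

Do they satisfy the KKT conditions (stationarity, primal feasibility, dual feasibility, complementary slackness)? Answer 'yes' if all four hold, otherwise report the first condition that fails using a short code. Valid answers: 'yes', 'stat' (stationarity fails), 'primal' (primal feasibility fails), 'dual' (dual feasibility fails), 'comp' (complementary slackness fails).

Gradient of f: grad f(x) = Q x + c = (-9, -8)
Constraint values g_i(x) = a_i^T x - b_i:
  g_1((-2, 2)) = 0
  g_2((-2, 2)) = -1
Stationarity residual: grad f(x) + sum_i lambda_i a_i = (0, 0)
  -> stationarity OK
Primal feasibility (all g_i <= 0): OK
Dual feasibility (all lambda_i >= 0): OK
Complementary slackness (lambda_i * g_i(x) = 0 for all i): FAILS

Verdict: the first failing condition is complementary_slackness -> comp.

comp


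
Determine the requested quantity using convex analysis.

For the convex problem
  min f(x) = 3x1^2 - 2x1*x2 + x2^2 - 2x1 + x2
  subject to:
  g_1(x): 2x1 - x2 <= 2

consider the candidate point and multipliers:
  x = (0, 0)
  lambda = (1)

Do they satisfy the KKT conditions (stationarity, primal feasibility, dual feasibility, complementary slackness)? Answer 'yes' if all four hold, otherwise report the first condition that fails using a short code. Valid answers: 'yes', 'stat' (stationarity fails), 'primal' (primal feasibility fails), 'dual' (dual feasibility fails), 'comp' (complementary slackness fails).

Gradient of f: grad f(x) = Q x + c = (-2, 1)
Constraint values g_i(x) = a_i^T x - b_i:
  g_1((0, 0)) = -2
Stationarity residual: grad f(x) + sum_i lambda_i a_i = (0, 0)
  -> stationarity OK
Primal feasibility (all g_i <= 0): OK
Dual feasibility (all lambda_i >= 0): OK
Complementary slackness (lambda_i * g_i(x) = 0 for all i): FAILS

Verdict: the first failing condition is complementary_slackness -> comp.

comp


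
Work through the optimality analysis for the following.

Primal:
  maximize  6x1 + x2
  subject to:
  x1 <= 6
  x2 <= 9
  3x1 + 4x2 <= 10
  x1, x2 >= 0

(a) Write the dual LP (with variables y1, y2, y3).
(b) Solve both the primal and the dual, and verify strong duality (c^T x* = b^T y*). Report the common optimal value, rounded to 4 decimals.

The standard primal-dual pair for 'max c^T x s.t. A x <= b, x >= 0' is:
  Dual:  min b^T y  s.t.  A^T y >= c,  y >= 0.

So the dual LP is:
  minimize  6y1 + 9y2 + 10y3
  subject to:
    y1 + 3y3 >= 6
    y2 + 4y3 >= 1
    y1, y2, y3 >= 0

Solving the primal: x* = (3.3333, 0).
  primal value c^T x* = 20.
Solving the dual: y* = (0, 0, 2).
  dual value b^T y* = 20.
Strong duality: c^T x* = b^T y*. Confirmed.

20


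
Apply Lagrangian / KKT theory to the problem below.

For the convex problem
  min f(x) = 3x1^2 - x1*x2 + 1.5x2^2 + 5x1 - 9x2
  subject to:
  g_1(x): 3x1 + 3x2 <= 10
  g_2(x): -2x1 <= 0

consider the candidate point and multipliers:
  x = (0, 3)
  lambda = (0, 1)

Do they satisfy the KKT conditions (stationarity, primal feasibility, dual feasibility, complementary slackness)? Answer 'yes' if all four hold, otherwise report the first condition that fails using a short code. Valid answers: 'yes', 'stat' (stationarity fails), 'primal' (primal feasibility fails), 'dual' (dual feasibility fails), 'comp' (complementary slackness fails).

Gradient of f: grad f(x) = Q x + c = (2, 0)
Constraint values g_i(x) = a_i^T x - b_i:
  g_1((0, 3)) = -1
  g_2((0, 3)) = 0
Stationarity residual: grad f(x) + sum_i lambda_i a_i = (0, 0)
  -> stationarity OK
Primal feasibility (all g_i <= 0): OK
Dual feasibility (all lambda_i >= 0): OK
Complementary slackness (lambda_i * g_i(x) = 0 for all i): OK

Verdict: yes, KKT holds.

yes


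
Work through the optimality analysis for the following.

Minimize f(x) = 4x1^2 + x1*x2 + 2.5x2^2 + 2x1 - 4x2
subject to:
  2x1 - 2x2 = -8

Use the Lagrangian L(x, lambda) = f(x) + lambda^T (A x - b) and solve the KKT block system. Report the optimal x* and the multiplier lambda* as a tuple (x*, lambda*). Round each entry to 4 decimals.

Form the Lagrangian:
  L(x, lambda) = (1/2) x^T Q x + c^T x + lambda^T (A x - b)
Stationarity (grad_x L = 0): Q x + c + A^T lambda = 0.
Primal feasibility: A x = b.

This gives the KKT block system:
  [ Q   A^T ] [ x     ]   [-c ]
  [ A    0  ] [ lambda ] = [ b ]

Solving the linear system:
  x*      = (-1.4667, 2.5333)
  lambda* = (3.6)
  f(x*)   = 7.8667

x* = (-1.4667, 2.5333), lambda* = (3.6)


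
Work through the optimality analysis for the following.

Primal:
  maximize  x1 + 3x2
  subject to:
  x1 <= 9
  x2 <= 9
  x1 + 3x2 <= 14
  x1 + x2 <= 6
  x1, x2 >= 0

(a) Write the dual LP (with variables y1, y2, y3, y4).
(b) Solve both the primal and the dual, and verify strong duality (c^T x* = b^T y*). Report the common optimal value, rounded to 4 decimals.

The standard primal-dual pair for 'max c^T x s.t. A x <= b, x >= 0' is:
  Dual:  min b^T y  s.t.  A^T y >= c,  y >= 0.

So the dual LP is:
  minimize  9y1 + 9y2 + 14y3 + 6y4
  subject to:
    y1 + y3 + y4 >= 1
    y2 + 3y3 + y4 >= 3
    y1, y2, y3, y4 >= 0

Solving the primal: x* = (2, 4).
  primal value c^T x* = 14.
Solving the dual: y* = (0, 0, 1, 0).
  dual value b^T y* = 14.
Strong duality: c^T x* = b^T y*. Confirmed.

14


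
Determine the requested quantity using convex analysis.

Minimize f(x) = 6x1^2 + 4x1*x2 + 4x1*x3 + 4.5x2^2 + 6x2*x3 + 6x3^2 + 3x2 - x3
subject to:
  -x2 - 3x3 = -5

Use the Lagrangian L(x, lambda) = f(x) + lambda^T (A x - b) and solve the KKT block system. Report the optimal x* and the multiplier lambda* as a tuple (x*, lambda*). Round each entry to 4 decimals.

Form the Lagrangian:
  L(x, lambda) = (1/2) x^T Q x + c^T x + lambda^T (A x - b)
Stationarity (grad_x L = 0): Q x + c + A^T lambda = 0.
Primal feasibility: A x = b.

This gives the KKT block system:
  [ Q   A^T ] [ x     ]   [-c ]
  [ A    0  ] [ lambda ] = [ b ]

Solving the linear system:
  x*      = (-0.3548, -0.9032, 1.9677)
  lambda* = (5.2581)
  f(x*)   = 10.8065

x* = (-0.3548, -0.9032, 1.9677), lambda* = (5.2581)


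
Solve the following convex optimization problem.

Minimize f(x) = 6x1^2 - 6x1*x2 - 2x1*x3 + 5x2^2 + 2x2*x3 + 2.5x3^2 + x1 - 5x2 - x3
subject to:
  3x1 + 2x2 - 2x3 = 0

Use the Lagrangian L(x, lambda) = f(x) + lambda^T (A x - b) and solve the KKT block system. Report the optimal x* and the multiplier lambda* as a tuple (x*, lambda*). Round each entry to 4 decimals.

Form the Lagrangian:
  L(x, lambda) = (1/2) x^T Q x + c^T x + lambda^T (A x - b)
Stationarity (grad_x L = 0): Q x + c + A^T lambda = 0.
Primal feasibility: A x = b.

This gives the KKT block system:
  [ Q   A^T ] [ x     ]   [-c ]
  [ A    0  ] [ lambda ] = [ b ]

Solving the linear system:
  x*      = (-0.0171, 0.318, 0.2924)
  lambda* = (0.5661)
  f(x*)   = -0.9498

x* = (-0.0171, 0.318, 0.2924), lambda* = (0.5661)


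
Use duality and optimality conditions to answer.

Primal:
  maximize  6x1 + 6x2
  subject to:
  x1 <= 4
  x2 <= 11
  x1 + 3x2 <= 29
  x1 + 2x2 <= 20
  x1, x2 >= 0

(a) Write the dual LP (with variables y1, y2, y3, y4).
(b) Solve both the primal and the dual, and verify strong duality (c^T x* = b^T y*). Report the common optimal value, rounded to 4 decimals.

The standard primal-dual pair for 'max c^T x s.t. A x <= b, x >= 0' is:
  Dual:  min b^T y  s.t.  A^T y >= c,  y >= 0.

So the dual LP is:
  minimize  4y1 + 11y2 + 29y3 + 20y4
  subject to:
    y1 + y3 + y4 >= 6
    y2 + 3y3 + 2y4 >= 6
    y1, y2, y3, y4 >= 0

Solving the primal: x* = (4, 8).
  primal value c^T x* = 72.
Solving the dual: y* = (3, 0, 0, 3).
  dual value b^T y* = 72.
Strong duality: c^T x* = b^T y*. Confirmed.

72


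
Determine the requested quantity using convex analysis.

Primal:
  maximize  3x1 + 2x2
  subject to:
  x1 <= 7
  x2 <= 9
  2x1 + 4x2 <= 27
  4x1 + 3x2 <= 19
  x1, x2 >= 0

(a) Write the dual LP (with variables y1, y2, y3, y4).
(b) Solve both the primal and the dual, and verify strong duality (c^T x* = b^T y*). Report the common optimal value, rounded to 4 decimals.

The standard primal-dual pair for 'max c^T x s.t. A x <= b, x >= 0' is:
  Dual:  min b^T y  s.t.  A^T y >= c,  y >= 0.

So the dual LP is:
  minimize  7y1 + 9y2 + 27y3 + 19y4
  subject to:
    y1 + 2y3 + 4y4 >= 3
    y2 + 4y3 + 3y4 >= 2
    y1, y2, y3, y4 >= 0

Solving the primal: x* = (4.75, 0).
  primal value c^T x* = 14.25.
Solving the dual: y* = (0, 0, 0, 0.75).
  dual value b^T y* = 14.25.
Strong duality: c^T x* = b^T y*. Confirmed.

14.25


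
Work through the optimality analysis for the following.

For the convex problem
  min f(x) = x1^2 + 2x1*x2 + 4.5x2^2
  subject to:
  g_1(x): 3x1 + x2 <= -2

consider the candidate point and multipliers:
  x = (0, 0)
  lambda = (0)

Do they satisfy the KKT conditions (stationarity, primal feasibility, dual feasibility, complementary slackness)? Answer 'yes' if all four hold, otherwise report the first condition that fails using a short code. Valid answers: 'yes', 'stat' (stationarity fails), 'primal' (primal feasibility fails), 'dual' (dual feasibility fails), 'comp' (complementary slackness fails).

Gradient of f: grad f(x) = Q x + c = (0, 0)
Constraint values g_i(x) = a_i^T x - b_i:
  g_1((0, 0)) = 2
Stationarity residual: grad f(x) + sum_i lambda_i a_i = (0, 0)
  -> stationarity OK
Primal feasibility (all g_i <= 0): FAILS
Dual feasibility (all lambda_i >= 0): OK
Complementary slackness (lambda_i * g_i(x) = 0 for all i): OK

Verdict: the first failing condition is primal_feasibility -> primal.

primal


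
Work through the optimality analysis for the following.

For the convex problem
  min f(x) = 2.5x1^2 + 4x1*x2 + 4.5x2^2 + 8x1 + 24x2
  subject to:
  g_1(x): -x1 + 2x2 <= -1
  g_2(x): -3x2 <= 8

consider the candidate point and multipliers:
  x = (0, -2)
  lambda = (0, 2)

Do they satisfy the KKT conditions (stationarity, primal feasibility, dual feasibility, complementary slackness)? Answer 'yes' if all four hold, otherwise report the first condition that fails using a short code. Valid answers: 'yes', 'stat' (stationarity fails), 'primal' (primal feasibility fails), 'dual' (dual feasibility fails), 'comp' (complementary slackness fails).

Gradient of f: grad f(x) = Q x + c = (0, 6)
Constraint values g_i(x) = a_i^T x - b_i:
  g_1((0, -2)) = -3
  g_2((0, -2)) = -2
Stationarity residual: grad f(x) + sum_i lambda_i a_i = (0, 0)
  -> stationarity OK
Primal feasibility (all g_i <= 0): OK
Dual feasibility (all lambda_i >= 0): OK
Complementary slackness (lambda_i * g_i(x) = 0 for all i): FAILS

Verdict: the first failing condition is complementary_slackness -> comp.

comp


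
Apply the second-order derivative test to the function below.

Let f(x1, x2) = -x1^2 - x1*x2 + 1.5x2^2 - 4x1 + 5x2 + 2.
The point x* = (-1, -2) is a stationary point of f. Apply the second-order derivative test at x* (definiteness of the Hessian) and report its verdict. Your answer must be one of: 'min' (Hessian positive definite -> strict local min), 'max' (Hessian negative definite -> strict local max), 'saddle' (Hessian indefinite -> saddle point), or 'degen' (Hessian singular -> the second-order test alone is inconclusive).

Compute the Hessian H = grad^2 f:
  H = [[-2, -1], [-1, 3]]
Verify stationarity: grad f(x*) = H x* + g = (0, 0).
Eigenvalues of H: -2.1926, 3.1926.
Eigenvalues have mixed signs, so H is indefinite -> x* is a saddle point.

saddle


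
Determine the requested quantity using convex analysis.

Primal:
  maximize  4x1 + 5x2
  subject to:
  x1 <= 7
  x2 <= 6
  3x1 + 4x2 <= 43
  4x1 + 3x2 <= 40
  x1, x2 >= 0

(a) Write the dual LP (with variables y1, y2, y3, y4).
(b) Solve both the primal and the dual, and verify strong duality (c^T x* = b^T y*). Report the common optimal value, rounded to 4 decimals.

The standard primal-dual pair for 'max c^T x s.t. A x <= b, x >= 0' is:
  Dual:  min b^T y  s.t.  A^T y >= c,  y >= 0.

So the dual LP is:
  minimize  7y1 + 6y2 + 43y3 + 40y4
  subject to:
    y1 + 3y3 + 4y4 >= 4
    y2 + 4y3 + 3y4 >= 5
    y1, y2, y3, y4 >= 0

Solving the primal: x* = (5.5, 6).
  primal value c^T x* = 52.
Solving the dual: y* = (0, 2, 0, 1).
  dual value b^T y* = 52.
Strong duality: c^T x* = b^T y*. Confirmed.

52


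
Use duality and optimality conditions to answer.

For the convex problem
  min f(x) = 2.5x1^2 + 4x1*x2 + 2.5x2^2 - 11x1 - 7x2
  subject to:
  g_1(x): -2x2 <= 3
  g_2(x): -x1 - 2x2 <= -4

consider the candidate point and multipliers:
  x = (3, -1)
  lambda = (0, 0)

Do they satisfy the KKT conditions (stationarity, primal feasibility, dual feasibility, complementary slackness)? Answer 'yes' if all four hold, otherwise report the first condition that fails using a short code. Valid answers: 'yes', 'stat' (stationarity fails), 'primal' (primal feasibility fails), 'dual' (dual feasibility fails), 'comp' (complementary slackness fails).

Gradient of f: grad f(x) = Q x + c = (0, 0)
Constraint values g_i(x) = a_i^T x - b_i:
  g_1((3, -1)) = -1
  g_2((3, -1)) = 3
Stationarity residual: grad f(x) + sum_i lambda_i a_i = (0, 0)
  -> stationarity OK
Primal feasibility (all g_i <= 0): FAILS
Dual feasibility (all lambda_i >= 0): OK
Complementary slackness (lambda_i * g_i(x) = 0 for all i): OK

Verdict: the first failing condition is primal_feasibility -> primal.

primal


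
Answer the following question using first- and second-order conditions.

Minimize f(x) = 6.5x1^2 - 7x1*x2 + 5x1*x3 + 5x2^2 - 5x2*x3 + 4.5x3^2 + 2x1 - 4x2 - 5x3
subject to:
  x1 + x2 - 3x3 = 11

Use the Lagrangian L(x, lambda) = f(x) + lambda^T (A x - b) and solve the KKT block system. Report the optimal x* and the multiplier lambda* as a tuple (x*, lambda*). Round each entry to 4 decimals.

Form the Lagrangian:
  L(x, lambda) = (1/2) x^T Q x + c^T x + lambda^T (A x - b)
Stationarity (grad_x L = 0): Q x + c + A^T lambda = 0.
Primal feasibility: A x = b.

This gives the KKT block system:
  [ Q   A^T ] [ x     ]   [-c ]
  [ A    0  ] [ lambda ] = [ b ]

Solving the linear system:
  x*      = (2.1915, 1.4977, -2.4369)
  lambda* = (-7.8211)
  f(x*)   = 48.3045

x* = (2.1915, 1.4977, -2.4369), lambda* = (-7.8211)


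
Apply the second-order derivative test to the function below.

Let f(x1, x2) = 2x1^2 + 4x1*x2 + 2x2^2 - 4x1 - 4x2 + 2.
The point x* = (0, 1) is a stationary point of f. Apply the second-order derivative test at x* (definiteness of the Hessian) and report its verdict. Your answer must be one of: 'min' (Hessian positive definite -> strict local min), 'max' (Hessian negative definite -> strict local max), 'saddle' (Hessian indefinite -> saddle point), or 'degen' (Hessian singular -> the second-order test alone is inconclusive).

Compute the Hessian H = grad^2 f:
  H = [[4, 4], [4, 4]]
Verify stationarity: grad f(x*) = H x* + g = (0, 0).
Eigenvalues of H: 0, 8.
H has a zero eigenvalue (singular; positive semidefinite but not definite), so H is neither positive definite, negative definite, nor indefinite. The second-order test alone is inconclusive -> degen.
(Indeed, f is constant along the null direction of H through x*, so x* is not a strict local extremum.)

degen


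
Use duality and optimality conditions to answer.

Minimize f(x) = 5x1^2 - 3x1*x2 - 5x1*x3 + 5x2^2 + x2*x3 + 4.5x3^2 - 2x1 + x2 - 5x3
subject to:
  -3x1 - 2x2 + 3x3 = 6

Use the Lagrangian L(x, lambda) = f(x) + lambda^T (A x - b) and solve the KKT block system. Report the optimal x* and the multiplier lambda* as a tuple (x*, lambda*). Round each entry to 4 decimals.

Form the Lagrangian:
  L(x, lambda) = (1/2) x^T Q x + c^T x + lambda^T (A x - b)
Stationarity (grad_x L = 0): Q x + c + A^T lambda = 0.
Primal feasibility: A x = b.

This gives the KKT block system:
  [ Q   A^T ] [ x     ]   [-c ]
  [ A    0  ] [ lambda ] = [ b ]

Solving the linear system:
  x*      = (-0.0549, -0.7585, 1.4394)
  lambda* = (-2.4903)
  f(x*)   = 3.5481

x* = (-0.0549, -0.7585, 1.4394), lambda* = (-2.4903)


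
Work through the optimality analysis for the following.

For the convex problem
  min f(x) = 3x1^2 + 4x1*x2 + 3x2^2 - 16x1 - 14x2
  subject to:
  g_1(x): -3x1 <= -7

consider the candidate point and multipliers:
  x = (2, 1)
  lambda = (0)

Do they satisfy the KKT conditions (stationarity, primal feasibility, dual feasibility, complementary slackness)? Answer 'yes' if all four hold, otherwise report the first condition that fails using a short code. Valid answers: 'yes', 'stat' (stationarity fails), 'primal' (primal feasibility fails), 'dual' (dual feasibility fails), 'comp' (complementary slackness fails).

Gradient of f: grad f(x) = Q x + c = (0, 0)
Constraint values g_i(x) = a_i^T x - b_i:
  g_1((2, 1)) = 1
Stationarity residual: grad f(x) + sum_i lambda_i a_i = (0, 0)
  -> stationarity OK
Primal feasibility (all g_i <= 0): FAILS
Dual feasibility (all lambda_i >= 0): OK
Complementary slackness (lambda_i * g_i(x) = 0 for all i): OK

Verdict: the first failing condition is primal_feasibility -> primal.

primal


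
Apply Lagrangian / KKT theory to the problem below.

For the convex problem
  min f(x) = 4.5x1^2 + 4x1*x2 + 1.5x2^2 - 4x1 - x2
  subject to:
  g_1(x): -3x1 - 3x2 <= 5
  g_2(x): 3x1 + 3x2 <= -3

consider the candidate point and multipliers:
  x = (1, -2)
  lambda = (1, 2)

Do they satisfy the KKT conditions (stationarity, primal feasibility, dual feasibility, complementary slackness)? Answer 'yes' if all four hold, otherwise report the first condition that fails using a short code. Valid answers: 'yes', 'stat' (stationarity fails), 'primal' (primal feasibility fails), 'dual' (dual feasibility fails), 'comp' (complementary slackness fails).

Gradient of f: grad f(x) = Q x + c = (-3, -3)
Constraint values g_i(x) = a_i^T x - b_i:
  g_1((1, -2)) = -2
  g_2((1, -2)) = 0
Stationarity residual: grad f(x) + sum_i lambda_i a_i = (0, 0)
  -> stationarity OK
Primal feasibility (all g_i <= 0): OK
Dual feasibility (all lambda_i >= 0): OK
Complementary slackness (lambda_i * g_i(x) = 0 for all i): FAILS

Verdict: the first failing condition is complementary_slackness -> comp.

comp


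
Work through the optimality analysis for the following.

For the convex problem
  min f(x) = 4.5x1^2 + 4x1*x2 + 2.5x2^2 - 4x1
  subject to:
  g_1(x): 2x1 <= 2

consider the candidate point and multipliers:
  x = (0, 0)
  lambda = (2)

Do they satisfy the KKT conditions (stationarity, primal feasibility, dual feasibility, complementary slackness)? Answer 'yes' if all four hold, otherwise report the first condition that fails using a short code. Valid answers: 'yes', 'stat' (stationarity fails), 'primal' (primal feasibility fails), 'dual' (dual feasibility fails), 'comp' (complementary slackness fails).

Gradient of f: grad f(x) = Q x + c = (-4, 0)
Constraint values g_i(x) = a_i^T x - b_i:
  g_1((0, 0)) = -2
Stationarity residual: grad f(x) + sum_i lambda_i a_i = (0, 0)
  -> stationarity OK
Primal feasibility (all g_i <= 0): OK
Dual feasibility (all lambda_i >= 0): OK
Complementary slackness (lambda_i * g_i(x) = 0 for all i): FAILS

Verdict: the first failing condition is complementary_slackness -> comp.

comp


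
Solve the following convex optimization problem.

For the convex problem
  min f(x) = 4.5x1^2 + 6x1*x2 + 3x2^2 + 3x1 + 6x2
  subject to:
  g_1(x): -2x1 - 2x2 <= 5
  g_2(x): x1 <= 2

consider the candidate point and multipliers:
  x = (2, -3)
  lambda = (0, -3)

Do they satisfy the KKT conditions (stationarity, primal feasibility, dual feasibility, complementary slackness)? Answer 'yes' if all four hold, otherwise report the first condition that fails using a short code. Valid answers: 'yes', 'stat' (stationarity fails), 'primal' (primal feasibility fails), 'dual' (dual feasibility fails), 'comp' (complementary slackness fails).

Gradient of f: grad f(x) = Q x + c = (3, 0)
Constraint values g_i(x) = a_i^T x - b_i:
  g_1((2, -3)) = -3
  g_2((2, -3)) = 0
Stationarity residual: grad f(x) + sum_i lambda_i a_i = (0, 0)
  -> stationarity OK
Primal feasibility (all g_i <= 0): OK
Dual feasibility (all lambda_i >= 0): FAILS
Complementary slackness (lambda_i * g_i(x) = 0 for all i): OK

Verdict: the first failing condition is dual_feasibility -> dual.

dual


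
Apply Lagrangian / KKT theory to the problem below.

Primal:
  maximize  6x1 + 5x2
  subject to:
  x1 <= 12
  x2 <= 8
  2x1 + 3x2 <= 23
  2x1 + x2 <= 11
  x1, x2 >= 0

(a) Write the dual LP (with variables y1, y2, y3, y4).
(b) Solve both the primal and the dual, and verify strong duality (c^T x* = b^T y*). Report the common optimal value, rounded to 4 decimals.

The standard primal-dual pair for 'max c^T x s.t. A x <= b, x >= 0' is:
  Dual:  min b^T y  s.t.  A^T y >= c,  y >= 0.

So the dual LP is:
  minimize  12y1 + 8y2 + 23y3 + 11y4
  subject to:
    y1 + 2y3 + 2y4 >= 6
    y2 + 3y3 + y4 >= 5
    y1, y2, y3, y4 >= 0

Solving the primal: x* = (2.5, 6).
  primal value c^T x* = 45.
Solving the dual: y* = (0, 0, 1, 2).
  dual value b^T y* = 45.
Strong duality: c^T x* = b^T y*. Confirmed.

45


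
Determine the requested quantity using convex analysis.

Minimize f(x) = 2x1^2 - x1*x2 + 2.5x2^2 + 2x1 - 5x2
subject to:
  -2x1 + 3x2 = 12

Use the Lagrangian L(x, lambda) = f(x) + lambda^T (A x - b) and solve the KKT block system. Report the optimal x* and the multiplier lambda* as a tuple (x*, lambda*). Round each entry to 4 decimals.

Form the Lagrangian:
  L(x, lambda) = (1/2) x^T Q x + c^T x + lambda^T (A x - b)
Stationarity (grad_x L = 0): Q x + c + A^T lambda = 0.
Primal feasibility: A x = b.

This gives the KKT block system:
  [ Q   A^T ] [ x     ]   [-c ]
  [ A    0  ] [ lambda ] = [ b ]

Solving the linear system:
  x*      = (-1.6364, 2.9091)
  lambda* = (-3.7273)
  f(x*)   = 13.4545

x* = (-1.6364, 2.9091), lambda* = (-3.7273)


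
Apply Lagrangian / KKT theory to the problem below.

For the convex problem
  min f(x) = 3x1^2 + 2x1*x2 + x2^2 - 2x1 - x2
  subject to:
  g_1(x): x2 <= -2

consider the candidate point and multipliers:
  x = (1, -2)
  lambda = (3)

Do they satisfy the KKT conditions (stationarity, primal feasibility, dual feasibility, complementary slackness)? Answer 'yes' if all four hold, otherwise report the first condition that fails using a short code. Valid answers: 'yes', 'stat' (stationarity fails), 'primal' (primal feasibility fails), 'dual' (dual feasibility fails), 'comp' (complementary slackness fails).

Gradient of f: grad f(x) = Q x + c = (0, -3)
Constraint values g_i(x) = a_i^T x - b_i:
  g_1((1, -2)) = 0
Stationarity residual: grad f(x) + sum_i lambda_i a_i = (0, 0)
  -> stationarity OK
Primal feasibility (all g_i <= 0): OK
Dual feasibility (all lambda_i >= 0): OK
Complementary slackness (lambda_i * g_i(x) = 0 for all i): OK

Verdict: yes, KKT holds.

yes


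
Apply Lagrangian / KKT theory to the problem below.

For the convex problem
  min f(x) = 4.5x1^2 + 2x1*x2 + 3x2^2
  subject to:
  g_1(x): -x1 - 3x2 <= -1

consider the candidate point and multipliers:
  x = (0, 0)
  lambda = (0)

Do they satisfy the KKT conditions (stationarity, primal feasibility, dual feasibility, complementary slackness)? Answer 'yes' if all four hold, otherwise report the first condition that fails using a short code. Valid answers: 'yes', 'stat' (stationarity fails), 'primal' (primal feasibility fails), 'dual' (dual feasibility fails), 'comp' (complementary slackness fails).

Gradient of f: grad f(x) = Q x + c = (0, 0)
Constraint values g_i(x) = a_i^T x - b_i:
  g_1((0, 0)) = 1
Stationarity residual: grad f(x) + sum_i lambda_i a_i = (0, 0)
  -> stationarity OK
Primal feasibility (all g_i <= 0): FAILS
Dual feasibility (all lambda_i >= 0): OK
Complementary slackness (lambda_i * g_i(x) = 0 for all i): OK

Verdict: the first failing condition is primal_feasibility -> primal.

primal


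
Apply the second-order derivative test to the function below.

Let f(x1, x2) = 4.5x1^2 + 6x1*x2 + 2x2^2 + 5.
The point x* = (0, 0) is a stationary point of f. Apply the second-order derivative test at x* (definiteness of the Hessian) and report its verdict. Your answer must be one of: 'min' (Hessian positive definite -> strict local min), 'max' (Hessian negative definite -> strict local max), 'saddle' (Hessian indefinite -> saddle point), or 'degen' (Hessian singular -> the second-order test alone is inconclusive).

Compute the Hessian H = grad^2 f:
  H = [[9, 6], [6, 4]]
Verify stationarity: grad f(x*) = H x* + g = (0, 0).
Eigenvalues of H: 0, 13.
H has a zero eigenvalue (singular; positive semidefinite but not definite), so H is neither positive definite, negative definite, nor indefinite. The second-order test alone is inconclusive -> degen.
(Indeed, f is constant along the null direction of H through x*, so x* is not a strict local extremum.)

degen
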